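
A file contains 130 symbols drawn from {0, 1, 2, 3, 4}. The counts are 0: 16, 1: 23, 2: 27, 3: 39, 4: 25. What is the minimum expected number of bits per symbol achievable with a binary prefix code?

Probabilities are the counts divided by 130.
Repeatedly combine the two least-probable nodes; the expected code length is the sum of the merged weights.
merge 8/65 + 23/130 → 3/10
merge 5/26 + 27/130 → 2/5
merge 3/10 + 3/10 → 3/5
merge 2/5 + 3/5 → 1
L = 3/10 + 2/5 + 3/5 + 1 = 23/10 = 2.3 bits/symbol.

2.3 bits/symbol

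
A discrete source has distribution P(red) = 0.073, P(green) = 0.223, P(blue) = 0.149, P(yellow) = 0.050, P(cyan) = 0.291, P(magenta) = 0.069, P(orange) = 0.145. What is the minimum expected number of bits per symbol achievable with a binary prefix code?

Repeatedly combine the two least-probable nodes; the expected code length is the sum of the merged weights.
merge 1/20 + 69/1000 → 119/1000
merge 73/1000 + 119/1000 → 24/125
merge 29/200 + 149/1000 → 147/500
merge 24/125 + 223/1000 → 83/200
merge 291/1000 + 147/500 → 117/200
merge 83/200 + 117/200 → 1
L = 119/1000 + 24/125 + 147/500 + 83/200 + 117/200 + 1 = 521/200 = 2.605 bits/symbol.

2.605 bits/symbol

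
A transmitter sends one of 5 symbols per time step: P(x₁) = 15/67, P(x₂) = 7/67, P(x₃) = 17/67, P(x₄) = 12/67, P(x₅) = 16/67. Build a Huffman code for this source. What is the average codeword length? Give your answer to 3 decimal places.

Repeatedly combine the two least-probable nodes; the expected code length is the sum of the merged weights.
merge 7/67 + 12/67 → 19/67
merge 15/67 + 16/67 → 31/67
merge 17/67 + 19/67 → 36/67
merge 31/67 + 36/67 → 1
L = 19/67 + 31/67 + 36/67 + 1 = 153/67 ≈ 2.284 bits/symbol.

2.284 bits/symbol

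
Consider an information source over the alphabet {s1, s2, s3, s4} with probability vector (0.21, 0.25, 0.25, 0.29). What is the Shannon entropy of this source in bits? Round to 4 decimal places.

1.9907 bits

H = −Σ pᵢ log₂ pᵢ.
−0.21·log₂(0.21) = 0.4728
−0.25·log₂(0.25) = 0.5000
−0.25·log₂(0.25) = 0.5000
−0.29·log₂(0.29) = 0.5179
Sum ≈ 1.9907 → 1.9907 bits.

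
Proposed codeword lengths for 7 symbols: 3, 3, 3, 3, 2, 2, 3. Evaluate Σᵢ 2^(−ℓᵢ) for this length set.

With common denominator 2^3 = 8: Σ 2^(−ℓᵢ) = 1/8 + 1/8 + 1/8 + 1/8 + 2/8 + 2/8 + 1/8 = 9/8 = 1.125.

1.125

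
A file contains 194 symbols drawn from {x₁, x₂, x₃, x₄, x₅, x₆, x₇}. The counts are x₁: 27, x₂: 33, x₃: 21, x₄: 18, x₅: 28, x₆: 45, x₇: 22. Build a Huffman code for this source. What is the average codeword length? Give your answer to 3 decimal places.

2.768 bits/symbol

Probabilities are the counts divided by 194.
Repeatedly combine the two least-probable nodes; the expected code length is the sum of the merged weights.
merge 9/97 + 21/194 → 39/194
merge 11/97 + 27/194 → 49/194
merge 14/97 + 33/194 → 61/194
merge 39/194 + 45/194 → 42/97
merge 49/194 + 61/194 → 55/97
merge 42/97 + 55/97 → 1
L = 39/194 + 49/194 + 61/194 + 42/97 + 55/97 + 1 = 537/194 ≈ 2.768 bits/symbol.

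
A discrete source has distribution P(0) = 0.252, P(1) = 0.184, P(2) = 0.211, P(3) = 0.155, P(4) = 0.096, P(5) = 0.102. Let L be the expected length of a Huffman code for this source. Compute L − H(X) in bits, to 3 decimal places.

0.036 bits

Entropy H = −Σ p log₂ p ≈ 2.5015 bits.
Huffman merges: 12/125+51/500→99/500; 31/200+23/125→339/1000; 99/500+211/1000→409/1000; 63/250+339/1000→591/1000; 409/1000+591/1000→1. L = 2537/1000 ≈ 2.5370.
L − H = 2.5370 − 2.5015 = 0.036 bits.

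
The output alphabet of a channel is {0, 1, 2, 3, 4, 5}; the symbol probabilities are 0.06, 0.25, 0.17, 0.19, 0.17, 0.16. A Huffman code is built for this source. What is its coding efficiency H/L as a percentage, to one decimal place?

Entropy H = −Σ p log₂ p ≈ 2.4910 bits.
Huffman merges: 3/50+4/25→11/50; 17/100+17/100→17/50; 19/100+11/50→41/100; 1/4+17/50→59/100; 41/100+59/100→1. L = 64/25 ≈ 2.5600.
Efficiency = H/L = 2.4910/2.5600 = 97.3%.

97.3%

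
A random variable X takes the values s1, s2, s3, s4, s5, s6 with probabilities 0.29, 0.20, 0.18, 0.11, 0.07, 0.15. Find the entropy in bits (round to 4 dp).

H = −Σ pᵢ log₂ pᵢ.
−0.29·log₂(0.29) = 0.5179
−0.20·log₂(0.20) = 0.4644
−0.18·log₂(0.18) = 0.4453
−0.11·log₂(0.11) = 0.3503
−0.07·log₂(0.07) = 0.2686
−0.15·log₂(0.15) = 0.4105
Sum ≈ 2.4570 → 2.4570 bits.

2.4570 bits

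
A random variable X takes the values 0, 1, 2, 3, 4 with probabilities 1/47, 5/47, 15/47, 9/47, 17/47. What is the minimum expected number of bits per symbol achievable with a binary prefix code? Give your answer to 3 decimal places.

Repeatedly combine the two least-probable nodes; the expected code length is the sum of the merged weights.
merge 1/47 + 5/47 → 6/47
merge 6/47 + 9/47 → 15/47
merge 15/47 + 15/47 → 30/47
merge 17/47 + 30/47 → 1
L = 6/47 + 15/47 + 30/47 + 1 = 98/47 ≈ 2.085 bits/symbol.

2.085 bits/symbol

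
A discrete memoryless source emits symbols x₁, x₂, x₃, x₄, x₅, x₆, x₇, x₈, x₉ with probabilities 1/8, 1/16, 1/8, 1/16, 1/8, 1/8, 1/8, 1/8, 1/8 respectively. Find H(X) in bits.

3.125 bits

Each probability is a power of 1/2, so log₂(1/p) is an integer.
H = Σ p·log₂(1/p) = 1/8·3 + 1/16·4 + 1/8·3 + 1/16·4 + 1/8·3 + 1/8·3 + 1/8·3 + 1/8·3 + 1/8·3 = 3.125 bits.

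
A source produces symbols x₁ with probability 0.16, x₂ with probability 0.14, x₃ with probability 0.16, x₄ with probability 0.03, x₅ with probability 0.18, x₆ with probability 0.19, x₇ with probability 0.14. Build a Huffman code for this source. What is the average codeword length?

2.8 bits/symbol

Repeatedly combine the two least-probable nodes; the expected code length is the sum of the merged weights.
merge 3/100 + 7/50 → 17/100
merge 7/50 + 4/25 → 3/10
merge 4/25 + 17/100 → 33/100
merge 9/50 + 19/100 → 37/100
merge 3/10 + 33/100 → 63/100
merge 37/100 + 63/100 → 1
L = 17/100 + 3/10 + 33/100 + 37/100 + 63/100 + 1 = 14/5 = 2.8 bits/symbol.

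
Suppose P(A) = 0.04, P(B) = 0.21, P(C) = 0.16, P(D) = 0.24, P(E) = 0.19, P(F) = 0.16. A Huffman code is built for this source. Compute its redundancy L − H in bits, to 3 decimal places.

0.096 bits

Entropy H = −Σ p log₂ p ≈ 2.4540 bits.
Huffman merges: 1/25+4/25→1/5; 4/25+19/100→7/20; 1/5+21/100→41/100; 6/25+7/20→59/100; 41/100+59/100→1. L = 51/20 ≈ 2.5500.
L − H = 2.5500 − 2.4540 = 0.096 bits.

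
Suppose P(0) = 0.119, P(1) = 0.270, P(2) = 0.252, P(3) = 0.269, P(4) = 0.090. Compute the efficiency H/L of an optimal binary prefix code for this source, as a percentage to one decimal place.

Entropy H = −Σ p log₂ p ≈ 2.1988 bits.
Huffman merges: 9/100+119/1000→209/1000; 209/1000+63/250→461/1000; 269/1000+27/100→539/1000; 461/1000+539/1000→1. L = 2209/1000 ≈ 2.2090.
Efficiency = H/L = 2.1988/2.2090 = 99.5%.

99.5%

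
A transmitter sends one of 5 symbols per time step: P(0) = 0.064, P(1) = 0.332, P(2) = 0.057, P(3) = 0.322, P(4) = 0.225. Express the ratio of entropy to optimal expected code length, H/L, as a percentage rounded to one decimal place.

Entropy H = −Σ p log₂ p ≈ 2.0281 bits.
Huffman merges: 57/1000+8/125→121/1000; 121/1000+9/40→173/500; 161/500+83/250→327/500; 173/500+327/500→1. L = 2121/1000 ≈ 2.1210.
Efficiency = H/L = 2.0281/2.1210 = 95.6%.

95.6%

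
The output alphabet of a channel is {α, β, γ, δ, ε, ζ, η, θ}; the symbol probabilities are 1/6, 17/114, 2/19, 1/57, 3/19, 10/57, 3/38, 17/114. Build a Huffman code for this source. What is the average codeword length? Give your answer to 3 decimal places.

2.921 bits/symbol

Repeatedly combine the two least-probable nodes; the expected code length is the sum of the merged weights.
merge 1/57 + 3/38 → 11/114
merge 11/114 + 2/19 → 23/114
merge 17/114 + 17/114 → 17/57
merge 3/19 + 1/6 → 37/114
merge 10/57 + 23/114 → 43/114
merge 17/57 + 37/114 → 71/114
merge 43/114 + 71/114 → 1
L = 11/114 + 23/114 + 17/57 + 37/114 + 43/114 + 71/114 + 1 = 111/38 ≈ 2.921 bits/symbol.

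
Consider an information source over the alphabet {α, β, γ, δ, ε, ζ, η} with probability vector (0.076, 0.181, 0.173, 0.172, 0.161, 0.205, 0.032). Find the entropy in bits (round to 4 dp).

2.6554 bits

H = −Σ pᵢ log₂ pᵢ.
−0.076·log₂(0.076) = 0.2826
−0.181·log₂(0.181) = 0.4463
−0.173·log₂(0.173) = 0.4379
−0.172·log₂(0.172) = 0.4368
−0.161·log₂(0.161) = 0.4242
−0.205·log₂(0.205) = 0.4687
−0.032·log₂(0.032) = 0.1589
Sum ≈ 2.6554 → 2.6554 bits.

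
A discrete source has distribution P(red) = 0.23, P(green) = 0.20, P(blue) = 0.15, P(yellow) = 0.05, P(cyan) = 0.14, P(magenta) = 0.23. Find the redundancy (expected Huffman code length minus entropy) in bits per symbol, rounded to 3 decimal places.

Entropy H = −Σ p log₂ p ≈ 2.4635 bits.
Huffman merges: 1/20+7/50→19/100; 3/20+19/100→17/50; 1/5+23/100→43/100; 23/100+17/50→57/100; 43/100+57/100→1. L = 253/100 ≈ 2.5300.
L − H = 2.5300 − 2.4635 = 0.067 bits.

0.067 bits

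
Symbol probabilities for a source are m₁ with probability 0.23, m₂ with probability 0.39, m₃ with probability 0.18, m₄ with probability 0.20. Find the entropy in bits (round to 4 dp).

1.9272 bits

H = −Σ pᵢ log₂ pᵢ.
−0.23·log₂(0.23) = 0.4877
−0.39·log₂(0.39) = 0.5298
−0.18·log₂(0.18) = 0.4453
−0.20·log₂(0.20) = 0.4644
Sum ≈ 1.9272 → 1.9272 bits.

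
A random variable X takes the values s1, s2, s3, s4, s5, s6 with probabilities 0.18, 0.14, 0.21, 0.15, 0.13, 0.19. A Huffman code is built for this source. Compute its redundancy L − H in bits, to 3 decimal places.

0.036 bits

Entropy H = −Σ p log₂ p ≈ 2.5637 bits.
Huffman merges: 13/100+7/50→27/100; 3/20+9/50→33/100; 19/100+21/100→2/5; 27/100+33/100→3/5; 2/5+3/5→1. L = 13/5 ≈ 2.6000.
L − H = 2.6000 − 2.5637 = 0.036 bits.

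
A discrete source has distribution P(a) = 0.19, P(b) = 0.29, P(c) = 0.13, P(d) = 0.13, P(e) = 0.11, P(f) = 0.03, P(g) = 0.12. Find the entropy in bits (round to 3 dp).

H = −Σ pᵢ log₂ pᵢ.
−0.19·log₂(0.19) = 0.4552
−0.29·log₂(0.29) = 0.5179
−0.13·log₂(0.13) = 0.3826
−0.13·log₂(0.13) = 0.3826
−0.11·log₂(0.11) = 0.3503
−0.03·log₂(0.03) = 0.1518
−0.12·log₂(0.12) = 0.3671
Sum ≈ 2.6075 → 2.608 bits.

2.608 bits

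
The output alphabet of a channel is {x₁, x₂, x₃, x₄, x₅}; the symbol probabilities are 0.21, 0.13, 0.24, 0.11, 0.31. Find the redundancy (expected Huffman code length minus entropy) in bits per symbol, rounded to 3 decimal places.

Entropy H = −Σ p log₂ p ≈ 2.2237 bits.
Huffman merges: 11/100+13/100→6/25; 21/100+6/25→9/20; 6/25+31/100→11/20; 9/20+11/20→1. L = 56/25 ≈ 2.2400.
L − H = 2.2400 − 2.2237 = 0.016 bits.

0.016 bits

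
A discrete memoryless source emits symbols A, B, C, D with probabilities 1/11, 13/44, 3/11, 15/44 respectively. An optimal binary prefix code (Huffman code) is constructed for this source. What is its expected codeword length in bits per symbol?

Repeatedly combine the two least-probable nodes; the expected code length is the sum of the merged weights.
merge 1/11 + 3/11 → 4/11
merge 13/44 + 15/44 → 7/11
merge 4/11 + 7/11 → 1
L = 4/11 + 7/11 + 1 = 2 bits/symbol.

2 bits/symbol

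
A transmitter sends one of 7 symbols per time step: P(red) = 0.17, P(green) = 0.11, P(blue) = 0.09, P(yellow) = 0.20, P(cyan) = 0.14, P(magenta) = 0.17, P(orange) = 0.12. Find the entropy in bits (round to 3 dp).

H = −Σ pᵢ log₂ pᵢ.
−0.17·log₂(0.17) = 0.4346
−0.11·log₂(0.11) = 0.3503
−0.09·log₂(0.09) = 0.3127
−0.20·log₂(0.20) = 0.4644
−0.14·log₂(0.14) = 0.3971
−0.17·log₂(0.17) = 0.4346
−0.12·log₂(0.12) = 0.3671
Sum ≈ 2.7607 → 2.761 bits.

2.761 bits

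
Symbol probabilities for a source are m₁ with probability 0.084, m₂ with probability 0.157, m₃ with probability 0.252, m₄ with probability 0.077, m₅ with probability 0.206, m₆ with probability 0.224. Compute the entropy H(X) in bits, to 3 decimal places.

H = −Σ pᵢ log₂ pᵢ.
−0.084·log₂(0.084) = 0.3002
−0.157·log₂(0.157) = 0.4194
−0.252·log₂(0.252) = 0.5011
−0.077·log₂(0.077) = 0.2848
−0.206·log₂(0.206) = 0.4695
−0.224·log₂(0.224) = 0.4835
Sum ≈ 2.4585 → 2.458 bits.

2.458 bits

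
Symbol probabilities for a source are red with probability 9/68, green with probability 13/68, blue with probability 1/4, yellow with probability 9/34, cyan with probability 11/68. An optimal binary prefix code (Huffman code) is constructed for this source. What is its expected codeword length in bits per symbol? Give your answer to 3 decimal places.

2.294 bits/symbol

Repeatedly combine the two least-probable nodes; the expected code length is the sum of the merged weights.
merge 9/68 + 11/68 → 5/17
merge 13/68 + 1/4 → 15/34
merge 9/34 + 5/17 → 19/34
merge 15/34 + 19/34 → 1
L = 5/17 + 15/34 + 19/34 + 1 = 39/17 ≈ 2.294 bits/symbol.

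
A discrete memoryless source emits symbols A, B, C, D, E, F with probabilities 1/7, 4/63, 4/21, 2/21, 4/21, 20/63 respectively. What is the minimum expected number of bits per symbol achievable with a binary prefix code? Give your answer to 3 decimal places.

2.460 bits/symbol

Repeatedly combine the two least-probable nodes; the expected code length is the sum of the merged weights.
merge 4/63 + 2/21 → 10/63
merge 1/7 + 10/63 → 19/63
merge 4/21 + 4/21 → 8/21
merge 19/63 + 20/63 → 13/21
merge 8/21 + 13/21 → 1
L = 10/63 + 19/63 + 8/21 + 13/21 + 1 = 155/63 ≈ 2.460 bits/symbol.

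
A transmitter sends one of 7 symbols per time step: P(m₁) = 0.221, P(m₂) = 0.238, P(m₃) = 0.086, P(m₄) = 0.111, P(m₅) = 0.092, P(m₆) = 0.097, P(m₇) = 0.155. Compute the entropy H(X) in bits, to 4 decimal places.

H = −Σ pᵢ log₂ pᵢ.
−0.221·log₂(0.221) = 0.4813
−0.238·log₂(0.238) = 0.4929
−0.086·log₂(0.086) = 0.3044
−0.111·log₂(0.111) = 0.3520
−0.092·log₂(0.092) = 0.3167
−0.097·log₂(0.097) = 0.3265
−0.155·log₂(0.155) = 0.4169
Sum ≈ 2.6907 → 2.6907 bits.

2.6907 bits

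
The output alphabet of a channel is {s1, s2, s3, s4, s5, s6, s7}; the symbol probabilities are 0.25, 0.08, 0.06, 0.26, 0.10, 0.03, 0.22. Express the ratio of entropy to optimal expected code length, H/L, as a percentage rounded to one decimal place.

Entropy H = −Σ p log₂ p ≈ 2.5049 bits.
Huffman merges: 3/100+3/50→9/100; 2/25+9/100→17/100; 1/10+17/100→27/100; 11/50+1/4→47/100; 13/50+27/100→53/100; 47/100+53/100→1. L = 253/100 ≈ 2.5300.
Efficiency = H/L = 2.5049/2.5300 = 99.0%.

99.0%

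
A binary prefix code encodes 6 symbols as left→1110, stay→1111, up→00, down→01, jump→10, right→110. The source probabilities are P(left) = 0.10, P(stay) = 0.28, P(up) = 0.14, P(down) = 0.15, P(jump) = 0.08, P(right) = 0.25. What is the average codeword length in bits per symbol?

L̄ = Σ pᵢ·ℓᵢ = 0.10·4 + 0.28·4 + 0.14·2 + 0.15·2 + 0.08·2 + 0.25·3 = 3.01 bits/symbol.

3.01 bits/symbol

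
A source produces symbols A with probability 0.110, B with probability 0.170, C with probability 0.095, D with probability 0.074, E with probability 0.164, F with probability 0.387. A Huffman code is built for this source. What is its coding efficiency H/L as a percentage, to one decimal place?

97.8%

Entropy H = −Σ p log₂ p ≈ 2.3432 bits.
Huffman merges: 37/500+19/200→169/1000; 11/100+41/250→137/500; 169/1000+17/100→339/1000; 137/500+339/1000→613/1000; 387/1000+613/1000→1. L = 479/200 ≈ 2.3950.
Efficiency = H/L = 2.3432/2.3950 = 97.8%.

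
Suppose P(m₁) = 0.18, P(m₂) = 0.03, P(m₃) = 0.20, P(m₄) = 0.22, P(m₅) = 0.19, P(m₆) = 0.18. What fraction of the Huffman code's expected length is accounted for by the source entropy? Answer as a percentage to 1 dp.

Entropy H = −Σ p log₂ p ≈ 2.4426 bits.
Huffman merges: 3/100+9/50→21/100; 9/50+19/100→37/100; 1/5+21/100→41/100; 11/50+37/100→59/100; 41/100+59/100→1. L = 129/50 ≈ 2.5800.
Efficiency = H/L = 2.4426/2.5800 = 94.7%.

94.7%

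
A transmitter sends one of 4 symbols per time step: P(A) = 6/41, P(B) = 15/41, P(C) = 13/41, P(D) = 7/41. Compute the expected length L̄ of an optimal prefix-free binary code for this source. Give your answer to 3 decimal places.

1.951 bits/symbol

Repeatedly combine the two least-probable nodes; the expected code length is the sum of the merged weights.
merge 6/41 + 7/41 → 13/41
merge 13/41 + 13/41 → 26/41
merge 15/41 + 26/41 → 1
L = 13/41 + 26/41 + 1 = 80/41 ≈ 1.951 bits/symbol.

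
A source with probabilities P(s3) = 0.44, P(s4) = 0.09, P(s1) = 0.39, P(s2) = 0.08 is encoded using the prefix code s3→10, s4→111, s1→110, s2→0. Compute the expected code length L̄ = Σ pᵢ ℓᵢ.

L̄ = Σ pᵢ·ℓᵢ = 0.44·2 + 0.09·3 + 0.39·3 + 0.08·1 = 2.4 bits/symbol.

2.4 bits/symbol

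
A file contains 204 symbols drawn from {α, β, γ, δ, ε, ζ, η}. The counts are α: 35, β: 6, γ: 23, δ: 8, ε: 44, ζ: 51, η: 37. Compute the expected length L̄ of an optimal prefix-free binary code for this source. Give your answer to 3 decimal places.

2.603 bits/symbol

Probabilities are the counts divided by 204.
Repeatedly combine the two least-probable nodes; the expected code length is the sum of the merged weights.
merge 1/34 + 2/51 → 7/102
merge 7/102 + 23/204 → 37/204
merge 35/204 + 37/204 → 6/17
merge 37/204 + 11/51 → 27/68
merge 1/4 + 6/17 → 41/68
merge 27/68 + 41/68 → 1
L = 7/102 + 37/204 + 6/17 + 27/68 + 41/68 + 1 = 177/68 ≈ 2.603 bits/symbol.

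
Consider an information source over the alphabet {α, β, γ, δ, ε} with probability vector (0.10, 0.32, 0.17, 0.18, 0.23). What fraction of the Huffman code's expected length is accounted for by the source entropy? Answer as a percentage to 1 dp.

98.1%

Entropy H = −Σ p log₂ p ≈ 2.2258 bits.
Huffman merges: 1/10+17/100→27/100; 9/50+23/100→41/100; 27/100+8/25→59/100; 41/100+59/100→1. L = 227/100 ≈ 2.2700.
Efficiency = H/L = 2.2258/2.2700 = 98.1%.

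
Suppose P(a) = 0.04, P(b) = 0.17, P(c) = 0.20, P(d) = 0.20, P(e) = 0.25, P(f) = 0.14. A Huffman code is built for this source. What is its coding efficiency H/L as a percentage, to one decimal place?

Entropy H = −Σ p log₂ p ≈ 2.4462 bits.
Huffman merges: 1/25+7/50→9/50; 17/100+9/50→7/20; 1/5+1/5→2/5; 1/4+7/20→3/5; 2/5+3/5→1. L = 253/100 ≈ 2.5300.
Efficiency = H/L = 2.4462/2.5300 = 96.7%.

96.7%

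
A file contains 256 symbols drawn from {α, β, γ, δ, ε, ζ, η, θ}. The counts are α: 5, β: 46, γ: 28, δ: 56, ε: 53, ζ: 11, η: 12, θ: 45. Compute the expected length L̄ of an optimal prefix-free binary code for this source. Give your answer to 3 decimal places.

Probabilities are the counts divided by 256.
Repeatedly combine the two least-probable nodes; the expected code length is the sum of the merged weights.
merge 5/256 + 11/256 → 1/16
merge 3/64 + 1/16 → 7/64
merge 7/64 + 7/64 → 7/32
merge 45/256 + 23/128 → 91/256
merge 53/256 + 7/32 → 109/256
merge 7/32 + 91/256 → 147/256
merge 109/256 + 147/256 → 1
L = 1/16 + 7/64 + 7/32 + 91/256 + 109/256 + 147/256 + 1 = 703/256 ≈ 2.746 bits/symbol.

2.746 bits/symbol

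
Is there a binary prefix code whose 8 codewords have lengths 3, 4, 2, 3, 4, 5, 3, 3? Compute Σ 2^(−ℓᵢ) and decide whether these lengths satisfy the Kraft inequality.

With common denominator 2^5 = 32: Σ 2^(−ℓᵢ) = 4/32 + 2/32 + 8/32 + 4/32 + 2/32 + 1/32 + 4/32 + 4/32 = 29/32 = 0.90625.
Kraft's inequality requires Σ ≤ 1; here Σ = 0.90625 ≤ 1, so such a prefix code exists.

0.90625; yes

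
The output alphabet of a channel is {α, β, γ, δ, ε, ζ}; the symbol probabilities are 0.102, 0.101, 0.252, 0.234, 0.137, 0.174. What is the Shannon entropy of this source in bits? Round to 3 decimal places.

2.493 bits

H = −Σ pᵢ log₂ pᵢ.
−0.102·log₂(0.102) = 0.3359
−0.101·log₂(0.101) = 0.3341
−0.252·log₂(0.252) = 0.5011
−0.234·log₂(0.234) = 0.4903
−0.137·log₂(0.137) = 0.3929
−0.174·log₂(0.174) = 0.4390
Sum ≈ 2.4933 → 2.493 bits.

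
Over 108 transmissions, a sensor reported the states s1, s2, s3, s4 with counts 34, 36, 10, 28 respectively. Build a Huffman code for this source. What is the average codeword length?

2 bits/symbol

Probabilities are the counts divided by 108.
Repeatedly combine the two least-probable nodes; the expected code length is the sum of the merged weights.
merge 5/54 + 7/27 → 19/54
merge 17/54 + 1/3 → 35/54
merge 19/54 + 35/54 → 1
L = 19/54 + 35/54 + 1 = 2 bits/symbol.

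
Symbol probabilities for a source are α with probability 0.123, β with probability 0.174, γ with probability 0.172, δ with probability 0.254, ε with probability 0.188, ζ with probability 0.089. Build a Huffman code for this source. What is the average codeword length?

2.558 bits/symbol

Repeatedly combine the two least-probable nodes; the expected code length is the sum of the merged weights.
merge 89/1000 + 123/1000 → 53/250
merge 43/250 + 87/500 → 173/500
merge 47/250 + 53/250 → 2/5
merge 127/500 + 173/500 → 3/5
merge 2/5 + 3/5 → 1
L = 53/250 + 173/500 + 2/5 + 3/5 + 1 = 1279/500 = 2.558 bits/symbol.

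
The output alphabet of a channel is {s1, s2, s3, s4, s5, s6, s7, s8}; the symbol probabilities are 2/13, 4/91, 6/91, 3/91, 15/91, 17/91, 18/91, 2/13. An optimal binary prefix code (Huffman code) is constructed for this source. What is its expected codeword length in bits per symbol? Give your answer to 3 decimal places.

Repeatedly combine the two least-probable nodes; the expected code length is the sum of the merged weights.
merge 3/91 + 4/91 → 1/13
merge 6/91 + 1/13 → 1/7
merge 1/7 + 2/13 → 27/91
merge 2/13 + 15/91 → 29/91
merge 17/91 + 18/91 → 5/13
merge 27/91 + 29/91 → 8/13
merge 5/13 + 8/13 → 1
L = 1/13 + 1/7 + 27/91 + 29/91 + 5/13 + 8/13 + 1 = 258/91 ≈ 2.835 bits/symbol.

2.835 bits/symbol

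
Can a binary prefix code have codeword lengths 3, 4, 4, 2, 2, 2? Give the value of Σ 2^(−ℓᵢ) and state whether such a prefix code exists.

With common denominator 2^4 = 16: Σ 2^(−ℓᵢ) = 2/16 + 1/16 + 1/16 + 4/16 + 4/16 + 4/16 = 16/16 = 1.
Kraft's inequality requires Σ ≤ 1; here Σ = 1 ≤ 1, so such a prefix code exists.

1; yes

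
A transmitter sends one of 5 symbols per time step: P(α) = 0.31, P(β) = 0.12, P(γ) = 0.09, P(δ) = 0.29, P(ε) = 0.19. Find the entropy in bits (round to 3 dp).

2.177 bits

H = −Σ pᵢ log₂ pᵢ.
−0.31·log₂(0.31) = 0.5238
−0.12·log₂(0.12) = 0.3671
−0.09·log₂(0.09) = 0.3127
−0.29·log₂(0.29) = 0.5179
−0.19·log₂(0.19) = 0.4552
Sum ≈ 2.1766 → 2.177 bits.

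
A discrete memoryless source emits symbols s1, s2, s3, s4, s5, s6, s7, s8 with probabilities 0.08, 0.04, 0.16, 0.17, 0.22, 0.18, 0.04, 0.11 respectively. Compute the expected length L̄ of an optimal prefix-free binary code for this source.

2.84 bits/symbol

Repeatedly combine the two least-probable nodes; the expected code length is the sum of the merged weights.
merge 1/25 + 1/25 → 2/25
merge 2/25 + 2/25 → 4/25
merge 11/100 + 4/25 → 27/100
merge 4/25 + 17/100 → 33/100
merge 9/50 + 11/50 → 2/5
merge 27/100 + 33/100 → 3/5
merge 2/5 + 3/5 → 1
L = 2/25 + 4/25 + 27/100 + 33/100 + 2/5 + 3/5 + 1 = 71/25 = 2.84 bits/symbol.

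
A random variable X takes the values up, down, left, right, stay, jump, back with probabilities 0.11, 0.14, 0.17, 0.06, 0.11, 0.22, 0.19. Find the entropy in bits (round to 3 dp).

H = −Σ pᵢ log₂ pᵢ.
−0.11·log₂(0.11) = 0.3503
−0.14·log₂(0.14) = 0.3971
−0.17·log₂(0.17) = 0.4346
−0.06·log₂(0.06) = 0.2435
−0.11·log₂(0.11) = 0.3503
−0.22·log₂(0.22) = 0.4806
−0.19·log₂(0.19) = 0.4552
Sum ≈ 2.7116 → 2.712 bits.

2.712 bits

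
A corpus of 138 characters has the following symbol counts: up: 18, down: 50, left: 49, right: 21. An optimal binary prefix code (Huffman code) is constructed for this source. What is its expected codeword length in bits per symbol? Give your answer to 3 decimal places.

Probabilities are the counts divided by 138.
Repeatedly combine the two least-probable nodes; the expected code length is the sum of the merged weights.
merge 3/23 + 7/46 → 13/46
merge 13/46 + 49/138 → 44/69
merge 25/69 + 44/69 → 1
L = 13/46 + 44/69 + 1 = 265/138 ≈ 1.920 bits/symbol.

1.920 bits/symbol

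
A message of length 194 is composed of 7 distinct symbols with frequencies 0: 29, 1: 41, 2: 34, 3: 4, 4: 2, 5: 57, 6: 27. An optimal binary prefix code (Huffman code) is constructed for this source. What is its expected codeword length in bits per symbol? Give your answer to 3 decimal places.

2.521 bits/symbol

Probabilities are the counts divided by 194.
Repeatedly combine the two least-probable nodes; the expected code length is the sum of the merged weights.
merge 1/97 + 2/97 → 3/97
merge 3/97 + 27/194 → 33/194
merge 29/194 + 33/194 → 31/97
merge 17/97 + 41/194 → 75/194
merge 57/194 + 31/97 → 119/194
merge 75/194 + 119/194 → 1
L = 3/97 + 33/194 + 31/97 + 75/194 + 119/194 + 1 = 489/194 ≈ 2.521 bits/symbol.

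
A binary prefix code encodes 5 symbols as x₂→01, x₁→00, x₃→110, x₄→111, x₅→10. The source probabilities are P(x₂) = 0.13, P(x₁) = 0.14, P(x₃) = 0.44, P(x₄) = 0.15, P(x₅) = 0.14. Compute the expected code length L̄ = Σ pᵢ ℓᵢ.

L̄ = Σ pᵢ·ℓᵢ = 0.13·2 + 0.14·2 + 0.44·3 + 0.15·3 + 0.14·2 = 2.59 bits/symbol.

2.59 bits/symbol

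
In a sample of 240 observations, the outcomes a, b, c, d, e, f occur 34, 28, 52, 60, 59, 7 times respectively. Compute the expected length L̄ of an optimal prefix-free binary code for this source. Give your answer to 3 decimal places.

Probabilities are the counts divided by 240.
Repeatedly combine the two least-probable nodes; the expected code length is the sum of the merged weights.
merge 7/240 + 7/60 → 7/48
merge 17/120 + 7/48 → 23/80
merge 13/60 + 59/240 → 37/80
merge 1/4 + 23/80 → 43/80
merge 37/80 + 43/80 → 1
L = 7/48 + 23/80 + 37/80 + 43/80 + 1 = 73/30 ≈ 2.433 bits/symbol.

2.433 bits/symbol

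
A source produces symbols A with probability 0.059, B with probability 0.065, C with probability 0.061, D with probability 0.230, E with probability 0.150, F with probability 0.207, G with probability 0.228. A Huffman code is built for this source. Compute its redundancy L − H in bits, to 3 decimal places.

0.042 bits

Entropy H = −Σ p log₂ p ≈ 2.5982 bits.
Huffman merges: 59/1000+61/1000→3/25; 13/200+3/25→37/200; 3/20+37/200→67/200; 207/1000+57/250→87/200; 23/100+67/200→113/200; 87/200+113/200→1. L = 66/25 ≈ 2.6400.
L − H = 2.6400 − 2.5982 = 0.042 bits.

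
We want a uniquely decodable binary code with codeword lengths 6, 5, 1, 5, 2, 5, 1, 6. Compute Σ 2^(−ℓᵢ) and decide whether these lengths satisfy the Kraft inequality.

With common denominator 2^6 = 64: Σ 2^(−ℓᵢ) = 1/64 + 2/64 + 32/64 + 2/64 + 16/64 + 2/64 + 32/64 + 1/64 = 88/64 = 1.375.
Kraft's inequality requires Σ ≤ 1; here Σ = 1.375 > 1, so no such prefix code exists.

1.375; no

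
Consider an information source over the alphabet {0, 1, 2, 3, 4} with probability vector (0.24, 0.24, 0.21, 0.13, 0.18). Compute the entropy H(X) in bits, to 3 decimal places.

2.289 bits

H = −Σ pᵢ log₂ pᵢ.
−0.24·log₂(0.24) = 0.4941
−0.24·log₂(0.24) = 0.4941
−0.21·log₂(0.21) = 0.4728
−0.13·log₂(0.13) = 0.3826
−0.18·log₂(0.18) = 0.4453
Sum ≈ 2.2890 → 2.289 bits.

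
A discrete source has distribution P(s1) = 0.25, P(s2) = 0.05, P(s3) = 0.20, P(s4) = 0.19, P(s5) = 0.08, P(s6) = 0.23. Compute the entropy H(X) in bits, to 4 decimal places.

H = −Σ pᵢ log₂ pᵢ.
−0.25·log₂(0.25) = 0.5000
−0.05·log₂(0.05) = 0.2161
−0.20·log₂(0.20) = 0.4644
−0.19·log₂(0.19) = 0.4552
−0.08·log₂(0.08) = 0.2915
−0.23·log₂(0.23) = 0.4877
Sum ≈ 2.4149 → 2.4149 bits.

2.4149 bits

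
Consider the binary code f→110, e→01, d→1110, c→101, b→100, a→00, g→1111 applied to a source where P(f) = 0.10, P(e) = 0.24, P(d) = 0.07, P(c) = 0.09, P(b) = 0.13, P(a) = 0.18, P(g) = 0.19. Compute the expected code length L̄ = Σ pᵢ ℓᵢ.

2.84 bits/symbol

L̄ = Σ pᵢ·ℓᵢ = 0.10·3 + 0.24·2 + 0.07·4 + 0.09·3 + 0.13·3 + 0.18·2 + 0.19·4 = 2.84 bits/symbol.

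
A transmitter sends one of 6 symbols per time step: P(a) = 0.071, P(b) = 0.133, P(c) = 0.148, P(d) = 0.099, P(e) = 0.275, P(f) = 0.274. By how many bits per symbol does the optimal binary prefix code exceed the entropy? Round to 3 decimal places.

Entropy H = −Σ p log₂ p ≈ 2.4202 bits.
Huffman merges: 71/1000+99/1000→17/100; 133/1000+37/250→281/1000; 17/100+137/500→111/250; 11/40+281/1000→139/250; 111/250+139/250→1. L = 2451/1000 ≈ 2.4510.
L − H = 2.4510 − 2.4202 = 0.031 bits.

0.031 bits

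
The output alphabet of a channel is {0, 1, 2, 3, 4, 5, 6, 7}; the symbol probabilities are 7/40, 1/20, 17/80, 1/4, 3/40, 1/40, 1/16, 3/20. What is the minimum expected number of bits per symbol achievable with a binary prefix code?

Repeatedly combine the two least-probable nodes; the expected code length is the sum of the merged weights.
merge 1/40 + 1/20 → 3/40
merge 1/16 + 3/40 → 11/80
merge 3/40 + 11/80 → 17/80
merge 3/20 + 7/40 → 13/40
merge 17/80 + 17/80 → 17/40
merge 1/4 + 13/40 → 23/40
merge 17/40 + 23/40 → 1
L = 3/40 + 11/80 + 17/80 + 13/40 + 17/40 + 23/40 + 1 = 11/4 = 2.75 bits/symbol.

2.75 bits/symbol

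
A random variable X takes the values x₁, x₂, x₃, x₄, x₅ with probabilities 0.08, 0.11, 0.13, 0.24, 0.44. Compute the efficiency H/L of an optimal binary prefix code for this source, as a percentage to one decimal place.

98.5%

Entropy H = −Σ p log₂ p ≈ 2.0397 bits.
Huffman merges: 2/25+11/100→19/100; 13/100+19/100→8/25; 6/25+8/25→14/25; 11/25+14/25→1. L = 207/100 ≈ 2.0700.
Efficiency = H/L = 2.0397/2.0700 = 98.5%.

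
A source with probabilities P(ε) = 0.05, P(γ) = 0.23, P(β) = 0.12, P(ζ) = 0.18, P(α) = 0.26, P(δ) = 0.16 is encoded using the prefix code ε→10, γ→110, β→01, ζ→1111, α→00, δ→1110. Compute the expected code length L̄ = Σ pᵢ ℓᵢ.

L̄ = Σ pᵢ·ℓᵢ = 0.05·2 + 0.23·3 + 0.12·2 + 0.18·4 + 0.26·2 + 0.16·4 = 2.91 bits/symbol.

2.91 bits/symbol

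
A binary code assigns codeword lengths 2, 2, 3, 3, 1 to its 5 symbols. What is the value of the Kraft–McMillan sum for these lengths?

With common denominator 2^3 = 8: Σ 2^(−ℓᵢ) = 2/8 + 2/8 + 1/8 + 1/8 + 4/8 = 10/8 = 1.25.

1.25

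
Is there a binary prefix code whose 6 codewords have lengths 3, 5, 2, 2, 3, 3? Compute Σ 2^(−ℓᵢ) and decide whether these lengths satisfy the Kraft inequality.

With common denominator 2^5 = 32: Σ 2^(−ℓᵢ) = 4/32 + 1/32 + 8/32 + 8/32 + 4/32 + 4/32 = 29/32 = 0.90625.
Kraft's inequality requires Σ ≤ 1; here Σ = 0.90625 ≤ 1, so such a prefix code exists.

0.90625; yes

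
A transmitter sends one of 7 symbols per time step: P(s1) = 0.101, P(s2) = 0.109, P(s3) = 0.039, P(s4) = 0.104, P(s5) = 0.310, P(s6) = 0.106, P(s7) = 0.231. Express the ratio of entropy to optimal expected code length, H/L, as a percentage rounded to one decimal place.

98.5%

Entropy H = −Σ p log₂ p ≈ 2.5601 bits.
Huffman merges: 39/1000+101/1000→7/50; 13/125+53/500→21/100; 109/1000+7/50→249/1000; 21/100+231/1000→441/1000; 249/1000+31/100→559/1000; 441/1000+559/1000→1. L = 2599/1000 ≈ 2.5990.
Efficiency = H/L = 2.5601/2.5990 = 98.5%.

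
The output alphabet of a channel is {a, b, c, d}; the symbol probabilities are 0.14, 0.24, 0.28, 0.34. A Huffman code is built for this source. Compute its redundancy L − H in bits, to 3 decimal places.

Entropy H = −Σ p log₂ p ≈ 1.9346 bits.
Huffman merges: 7/50+6/25→19/50; 7/25+17/50→31/50; 19/50+31/50→1. L = 2 ≈ 2.0000.
L − H = 2.0000 − 1.9346 = 0.065 bits.

0.065 bits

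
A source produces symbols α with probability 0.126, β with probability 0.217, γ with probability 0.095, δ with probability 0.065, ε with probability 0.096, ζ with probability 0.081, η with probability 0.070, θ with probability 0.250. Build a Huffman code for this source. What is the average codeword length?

2.844 bits/symbol

Repeatedly combine the two least-probable nodes; the expected code length is the sum of the merged weights.
merge 13/200 + 7/100 → 27/200
merge 81/1000 + 19/200 → 22/125
merge 12/125 + 63/500 → 111/500
merge 27/200 + 22/125 → 311/1000
merge 217/1000 + 111/500 → 439/1000
merge 1/4 + 311/1000 → 561/1000
merge 439/1000 + 561/1000 → 1
L = 27/200 + 22/125 + 111/500 + 311/1000 + 439/1000 + 561/1000 + 1 = 711/250 = 2.844 bits/symbol.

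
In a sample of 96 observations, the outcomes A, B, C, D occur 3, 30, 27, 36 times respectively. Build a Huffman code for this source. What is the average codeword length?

Probabilities are the counts divided by 96.
Repeatedly combine the two least-probable nodes; the expected code length is the sum of the merged weights.
merge 1/32 + 9/32 → 5/16
merge 5/16 + 5/16 → 5/8
merge 3/8 + 5/8 → 1
L = 5/16 + 5/8 + 1 = 31/16 = 1.9375 bits/symbol.

1.9375 bits/symbol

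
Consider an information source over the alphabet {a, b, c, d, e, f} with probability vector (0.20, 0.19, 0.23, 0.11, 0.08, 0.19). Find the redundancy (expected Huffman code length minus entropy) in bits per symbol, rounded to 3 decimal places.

Entropy H = −Σ p log₂ p ≈ 2.5043 bits.
Huffman merges: 2/25+11/100→19/100; 19/100+19/100→19/50; 19/100+1/5→39/100; 23/100+19/50→61/100; 39/100+61/100→1. L = 257/100 ≈ 2.5700.
L − H = 2.5700 − 2.5043 = 0.066 bits.

0.066 bits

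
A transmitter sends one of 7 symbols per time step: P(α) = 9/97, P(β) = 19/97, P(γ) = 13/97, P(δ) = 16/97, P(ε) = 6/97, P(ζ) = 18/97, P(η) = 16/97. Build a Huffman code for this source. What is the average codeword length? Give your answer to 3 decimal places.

Repeatedly combine the two least-probable nodes; the expected code length is the sum of the merged weights.
merge 6/97 + 9/97 → 15/97
merge 13/97 + 15/97 → 28/97
merge 16/97 + 16/97 → 32/97
merge 18/97 + 19/97 → 37/97
merge 28/97 + 32/97 → 60/97
merge 37/97 + 60/97 → 1
L = 15/97 + 28/97 + 32/97 + 37/97 + 60/97 + 1 = 269/97 ≈ 2.773 bits/symbol.

2.773 bits/symbol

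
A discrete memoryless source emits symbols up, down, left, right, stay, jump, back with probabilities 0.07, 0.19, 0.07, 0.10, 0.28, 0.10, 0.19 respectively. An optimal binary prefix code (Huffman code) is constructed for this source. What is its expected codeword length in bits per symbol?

2.67 bits/symbol

Repeatedly combine the two least-probable nodes; the expected code length is the sum of the merged weights.
merge 7/100 + 7/100 → 7/50
merge 1/10 + 1/10 → 1/5
merge 7/50 + 19/100 → 33/100
merge 19/100 + 1/5 → 39/100
merge 7/25 + 33/100 → 61/100
merge 39/100 + 61/100 → 1
L = 7/50 + 1/5 + 33/100 + 39/100 + 61/100 + 1 = 267/100 = 2.67 bits/symbol.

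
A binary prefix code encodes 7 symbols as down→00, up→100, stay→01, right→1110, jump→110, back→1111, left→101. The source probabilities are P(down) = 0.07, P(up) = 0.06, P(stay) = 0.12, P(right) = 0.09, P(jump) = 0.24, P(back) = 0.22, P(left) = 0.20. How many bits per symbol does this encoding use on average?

L̄ = Σ pᵢ·ℓᵢ = 0.07·2 + 0.06·3 + 0.12·2 + 0.09·4 + 0.24·3 + 0.22·4 + 0.20·3 = 3.12 bits/symbol.

3.12 bits/symbol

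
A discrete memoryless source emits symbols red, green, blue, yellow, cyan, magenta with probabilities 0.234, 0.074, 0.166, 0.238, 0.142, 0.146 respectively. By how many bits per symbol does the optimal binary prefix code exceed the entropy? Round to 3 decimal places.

0.032 bits

Entropy H = −Σ p log₂ p ≈ 2.4964 bits.
Huffman merges: 37/500+71/500→27/125; 73/500+83/500→39/125; 27/125+117/500→9/20; 119/500+39/125→11/20; 9/20+11/20→1. L = 316/125 ≈ 2.5280.
L − H = 2.5280 − 2.4964 = 0.032 bits.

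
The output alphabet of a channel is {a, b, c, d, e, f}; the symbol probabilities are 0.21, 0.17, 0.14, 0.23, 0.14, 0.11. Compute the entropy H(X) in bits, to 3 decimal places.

2.540 bits

H = −Σ pᵢ log₂ pᵢ.
−0.21·log₂(0.21) = 0.4728
−0.17·log₂(0.17) = 0.4346
−0.14·log₂(0.14) = 0.3971
−0.23·log₂(0.23) = 0.4877
−0.14·log₂(0.14) = 0.3971
−0.11·log₂(0.11) = 0.3503
Sum ≈ 2.5396 → 2.540 bits.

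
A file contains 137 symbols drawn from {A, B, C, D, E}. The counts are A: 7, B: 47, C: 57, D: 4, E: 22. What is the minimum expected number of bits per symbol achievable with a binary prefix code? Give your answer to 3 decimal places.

1.905 bits/symbol

Probabilities are the counts divided by 137.
Repeatedly combine the two least-probable nodes; the expected code length is the sum of the merged weights.
merge 4/137 + 7/137 → 11/137
merge 11/137 + 22/137 → 33/137
merge 33/137 + 47/137 → 80/137
merge 57/137 + 80/137 → 1
L = 11/137 + 33/137 + 80/137 + 1 = 261/137 ≈ 1.905 bits/symbol.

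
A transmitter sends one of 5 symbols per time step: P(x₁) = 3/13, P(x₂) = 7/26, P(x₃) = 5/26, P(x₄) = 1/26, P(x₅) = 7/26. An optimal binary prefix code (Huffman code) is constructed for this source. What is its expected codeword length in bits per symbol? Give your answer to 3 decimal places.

Repeatedly combine the two least-probable nodes; the expected code length is the sum of the merged weights.
merge 1/26 + 5/26 → 3/13
merge 3/13 + 3/13 → 6/13
merge 7/26 + 7/26 → 7/13
merge 6/13 + 7/13 → 1
L = 3/13 + 6/13 + 7/13 + 1 = 29/13 ≈ 2.231 bits/symbol.

2.231 bits/symbol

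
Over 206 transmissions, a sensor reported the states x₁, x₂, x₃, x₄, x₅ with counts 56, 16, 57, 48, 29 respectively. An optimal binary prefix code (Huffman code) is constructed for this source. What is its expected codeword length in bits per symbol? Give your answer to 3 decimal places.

2.218 bits/symbol

Probabilities are the counts divided by 206.
Repeatedly combine the two least-probable nodes; the expected code length is the sum of the merged weights.
merge 8/103 + 29/206 → 45/206
merge 45/206 + 24/103 → 93/206
merge 28/103 + 57/206 → 113/206
merge 93/206 + 113/206 → 1
L = 45/206 + 93/206 + 113/206 + 1 = 457/206 ≈ 2.218 bits/symbol.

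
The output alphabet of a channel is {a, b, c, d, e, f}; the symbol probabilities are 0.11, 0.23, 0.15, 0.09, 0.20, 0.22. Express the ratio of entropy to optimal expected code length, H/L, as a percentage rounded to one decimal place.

98.3%

Entropy H = −Σ p log₂ p ≈ 2.5061 bits.
Huffman merges: 9/100+11/100→1/5; 3/20+1/5→7/20; 1/5+11/50→21/50; 23/100+7/20→29/50; 21/50+29/50→1. L = 51/20 ≈ 2.5500.
Efficiency = H/L = 2.5061/2.5500 = 98.3%.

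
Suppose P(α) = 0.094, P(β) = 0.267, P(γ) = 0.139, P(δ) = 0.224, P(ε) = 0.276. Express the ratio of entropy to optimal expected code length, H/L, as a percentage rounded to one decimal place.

Entropy H = −Σ p log₂ p ≈ 2.2211 bits.
Huffman merges: 47/500+139/1000→233/1000; 28/125+233/1000→457/1000; 267/1000+69/250→543/1000; 457/1000+543/1000→1. L = 2233/1000 ≈ 2.2330.
Efficiency = H/L = 2.2211/2.2330 = 99.5%.

99.5%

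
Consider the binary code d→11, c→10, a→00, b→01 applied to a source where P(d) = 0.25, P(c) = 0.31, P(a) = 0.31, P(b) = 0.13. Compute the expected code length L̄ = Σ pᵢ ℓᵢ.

2 bits/symbol

L̄ = Σ pᵢ·ℓᵢ = 0.25·2 + 0.31·2 + 0.31·2 + 0.13·2 = 2 bits/symbol.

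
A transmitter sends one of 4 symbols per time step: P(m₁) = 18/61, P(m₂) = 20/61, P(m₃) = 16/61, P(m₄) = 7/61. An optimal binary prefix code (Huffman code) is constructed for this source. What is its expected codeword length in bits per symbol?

Repeatedly combine the two least-probable nodes; the expected code length is the sum of the merged weights.
merge 7/61 + 16/61 → 23/61
merge 18/61 + 20/61 → 38/61
merge 23/61 + 38/61 → 1
L = 23/61 + 38/61 + 1 = 2 bits/symbol.

2 bits/symbol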